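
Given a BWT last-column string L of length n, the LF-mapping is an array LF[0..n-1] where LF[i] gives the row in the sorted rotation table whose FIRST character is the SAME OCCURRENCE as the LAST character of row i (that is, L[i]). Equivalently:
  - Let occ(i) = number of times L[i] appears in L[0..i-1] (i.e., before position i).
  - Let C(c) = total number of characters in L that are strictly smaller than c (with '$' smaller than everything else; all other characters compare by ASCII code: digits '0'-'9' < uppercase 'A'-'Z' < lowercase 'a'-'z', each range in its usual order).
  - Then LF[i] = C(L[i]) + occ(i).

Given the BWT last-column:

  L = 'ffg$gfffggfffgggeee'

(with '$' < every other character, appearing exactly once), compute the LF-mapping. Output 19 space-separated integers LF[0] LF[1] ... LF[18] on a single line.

Answer: 4 5 12 0 13 6 7 8 14 15 9 10 11 16 17 18 1 2 3

Derivation:
Char counts: '$':1, 'e':3, 'f':8, 'g':7
C (first-col start): C('$')=0, C('e')=1, C('f')=4, C('g')=12
L[0]='f': occ=0, LF[0]=C('f')+0=4+0=4
L[1]='f': occ=1, LF[1]=C('f')+1=4+1=5
L[2]='g': occ=0, LF[2]=C('g')+0=12+0=12
L[3]='$': occ=0, LF[3]=C('$')+0=0+0=0
L[4]='g': occ=1, LF[4]=C('g')+1=12+1=13
L[5]='f': occ=2, LF[5]=C('f')+2=4+2=6
L[6]='f': occ=3, LF[6]=C('f')+3=4+3=7
L[7]='f': occ=4, LF[7]=C('f')+4=4+4=8
L[8]='g': occ=2, LF[8]=C('g')+2=12+2=14
L[9]='g': occ=3, LF[9]=C('g')+3=12+3=15
L[10]='f': occ=5, LF[10]=C('f')+5=4+5=9
L[11]='f': occ=6, LF[11]=C('f')+6=4+6=10
L[12]='f': occ=7, LF[12]=C('f')+7=4+7=11
L[13]='g': occ=4, LF[13]=C('g')+4=12+4=16
L[14]='g': occ=5, LF[14]=C('g')+5=12+5=17
L[15]='g': occ=6, LF[15]=C('g')+6=12+6=18
L[16]='e': occ=0, LF[16]=C('e')+0=1+0=1
L[17]='e': occ=1, LF[17]=C('e')+1=1+1=2
L[18]='e': occ=2, LF[18]=C('e')+2=1+2=3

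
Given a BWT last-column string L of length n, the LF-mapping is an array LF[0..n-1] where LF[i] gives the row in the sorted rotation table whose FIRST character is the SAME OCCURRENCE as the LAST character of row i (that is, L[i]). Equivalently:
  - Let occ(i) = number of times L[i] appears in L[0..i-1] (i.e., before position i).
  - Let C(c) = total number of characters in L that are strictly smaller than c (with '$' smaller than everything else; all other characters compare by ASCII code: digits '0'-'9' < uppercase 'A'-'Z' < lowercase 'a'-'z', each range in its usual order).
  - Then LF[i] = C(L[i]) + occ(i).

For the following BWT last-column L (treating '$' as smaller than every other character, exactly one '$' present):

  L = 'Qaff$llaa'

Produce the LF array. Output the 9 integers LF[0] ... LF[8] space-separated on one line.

Char counts: '$':1, 'Q':1, 'a':3, 'f':2, 'l':2
C (first-col start): C('$')=0, C('Q')=1, C('a')=2, C('f')=5, C('l')=7
L[0]='Q': occ=0, LF[0]=C('Q')+0=1+0=1
L[1]='a': occ=0, LF[1]=C('a')+0=2+0=2
L[2]='f': occ=0, LF[2]=C('f')+0=5+0=5
L[3]='f': occ=1, LF[3]=C('f')+1=5+1=6
L[4]='$': occ=0, LF[4]=C('$')+0=0+0=0
L[5]='l': occ=0, LF[5]=C('l')+0=7+0=7
L[6]='l': occ=1, LF[6]=C('l')+1=7+1=8
L[7]='a': occ=1, LF[7]=C('a')+1=2+1=3
L[8]='a': occ=2, LF[8]=C('a')+2=2+2=4

Answer: 1 2 5 6 0 7 8 3 4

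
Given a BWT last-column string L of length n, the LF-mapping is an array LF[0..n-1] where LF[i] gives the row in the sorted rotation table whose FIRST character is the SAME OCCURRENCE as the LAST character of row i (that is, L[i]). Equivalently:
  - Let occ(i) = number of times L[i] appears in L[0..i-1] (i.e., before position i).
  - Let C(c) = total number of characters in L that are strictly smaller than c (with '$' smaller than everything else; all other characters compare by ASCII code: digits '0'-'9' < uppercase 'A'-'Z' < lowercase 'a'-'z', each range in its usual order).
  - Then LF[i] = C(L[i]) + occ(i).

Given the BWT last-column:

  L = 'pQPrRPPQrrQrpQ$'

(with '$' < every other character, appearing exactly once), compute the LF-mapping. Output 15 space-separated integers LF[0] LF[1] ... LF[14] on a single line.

Answer: 9 4 1 11 8 2 3 5 12 13 6 14 10 7 0

Derivation:
Char counts: '$':1, 'P':3, 'Q':4, 'R':1, 'p':2, 'r':4
C (first-col start): C('$')=0, C('P')=1, C('Q')=4, C('R')=8, C('p')=9, C('r')=11
L[0]='p': occ=0, LF[0]=C('p')+0=9+0=9
L[1]='Q': occ=0, LF[1]=C('Q')+0=4+0=4
L[2]='P': occ=0, LF[2]=C('P')+0=1+0=1
L[3]='r': occ=0, LF[3]=C('r')+0=11+0=11
L[4]='R': occ=0, LF[4]=C('R')+0=8+0=8
L[5]='P': occ=1, LF[5]=C('P')+1=1+1=2
L[6]='P': occ=2, LF[6]=C('P')+2=1+2=3
L[7]='Q': occ=1, LF[7]=C('Q')+1=4+1=5
L[8]='r': occ=1, LF[8]=C('r')+1=11+1=12
L[9]='r': occ=2, LF[9]=C('r')+2=11+2=13
L[10]='Q': occ=2, LF[10]=C('Q')+2=4+2=6
L[11]='r': occ=3, LF[11]=C('r')+3=11+3=14
L[12]='p': occ=1, LF[12]=C('p')+1=9+1=10
L[13]='Q': occ=3, LF[13]=C('Q')+3=4+3=7
L[14]='$': occ=0, LF[14]=C('$')+0=0+0=0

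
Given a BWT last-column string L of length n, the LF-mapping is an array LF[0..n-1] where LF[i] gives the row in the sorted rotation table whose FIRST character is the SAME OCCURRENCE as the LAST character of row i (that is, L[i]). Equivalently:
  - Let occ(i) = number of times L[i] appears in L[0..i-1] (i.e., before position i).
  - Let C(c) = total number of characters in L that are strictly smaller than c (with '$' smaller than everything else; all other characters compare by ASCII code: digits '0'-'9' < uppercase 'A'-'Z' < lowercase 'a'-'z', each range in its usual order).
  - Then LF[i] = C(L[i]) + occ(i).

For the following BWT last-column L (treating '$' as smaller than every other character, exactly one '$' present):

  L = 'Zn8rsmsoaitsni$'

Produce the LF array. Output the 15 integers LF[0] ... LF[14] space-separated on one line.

Answer: 2 7 1 10 11 6 12 9 3 4 14 13 8 5 0

Derivation:
Char counts: '$':1, '8':1, 'Z':1, 'a':1, 'i':2, 'm':1, 'n':2, 'o':1, 'r':1, 's':3, 't':1
C (first-col start): C('$')=0, C('8')=1, C('Z')=2, C('a')=3, C('i')=4, C('m')=6, C('n')=7, C('o')=9, C('r')=10, C('s')=11, C('t')=14
L[0]='Z': occ=0, LF[0]=C('Z')+0=2+0=2
L[1]='n': occ=0, LF[1]=C('n')+0=7+0=7
L[2]='8': occ=0, LF[2]=C('8')+0=1+0=1
L[3]='r': occ=0, LF[3]=C('r')+0=10+0=10
L[4]='s': occ=0, LF[4]=C('s')+0=11+0=11
L[5]='m': occ=0, LF[5]=C('m')+0=6+0=6
L[6]='s': occ=1, LF[6]=C('s')+1=11+1=12
L[7]='o': occ=0, LF[7]=C('o')+0=9+0=9
L[8]='a': occ=0, LF[8]=C('a')+0=3+0=3
L[9]='i': occ=0, LF[9]=C('i')+0=4+0=4
L[10]='t': occ=0, LF[10]=C('t')+0=14+0=14
L[11]='s': occ=2, LF[11]=C('s')+2=11+2=13
L[12]='n': occ=1, LF[12]=C('n')+1=7+1=8
L[13]='i': occ=1, LF[13]=C('i')+1=4+1=5
L[14]='$': occ=0, LF[14]=C('$')+0=0+0=0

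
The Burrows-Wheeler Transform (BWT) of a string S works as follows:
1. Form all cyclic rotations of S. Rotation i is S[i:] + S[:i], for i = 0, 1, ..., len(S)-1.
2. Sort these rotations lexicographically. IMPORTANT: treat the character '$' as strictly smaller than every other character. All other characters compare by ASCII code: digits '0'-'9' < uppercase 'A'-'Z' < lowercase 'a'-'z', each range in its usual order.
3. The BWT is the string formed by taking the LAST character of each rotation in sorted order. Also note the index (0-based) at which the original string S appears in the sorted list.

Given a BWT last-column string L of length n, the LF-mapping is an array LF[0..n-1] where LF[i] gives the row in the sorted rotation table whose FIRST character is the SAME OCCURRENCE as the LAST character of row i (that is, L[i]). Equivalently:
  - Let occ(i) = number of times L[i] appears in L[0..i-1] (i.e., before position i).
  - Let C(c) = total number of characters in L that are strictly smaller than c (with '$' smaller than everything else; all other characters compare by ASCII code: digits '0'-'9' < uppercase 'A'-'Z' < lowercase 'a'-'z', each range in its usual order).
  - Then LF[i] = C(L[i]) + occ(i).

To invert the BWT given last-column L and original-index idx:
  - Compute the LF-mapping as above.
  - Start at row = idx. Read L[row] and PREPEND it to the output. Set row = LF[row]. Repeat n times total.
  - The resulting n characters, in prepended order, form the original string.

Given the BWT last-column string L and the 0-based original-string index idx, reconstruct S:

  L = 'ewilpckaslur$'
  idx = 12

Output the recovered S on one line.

LF mapping: 3 12 4 6 8 2 5 1 10 7 11 9 0
Walk LF starting at row 12, prepending L[row]:
  step 1: row=12, L[12]='$', prepend. Next row=LF[12]=0
  step 2: row=0, L[0]='e', prepend. Next row=LF[0]=3
  step 3: row=3, L[3]='l', prepend. Next row=LF[3]=6
  step 4: row=6, L[6]='k', prepend. Next row=LF[6]=5
  step 5: row=5, L[5]='c', prepend. Next row=LF[5]=2
  step 6: row=2, L[2]='i', prepend. Next row=LF[2]=4
  step 7: row=4, L[4]='p', prepend. Next row=LF[4]=8
  step 8: row=8, L[8]='s', prepend. Next row=LF[8]=10
  step 9: row=10, L[10]='u', prepend. Next row=LF[10]=11
  step 10: row=11, L[11]='r', prepend. Next row=LF[11]=9
  step 11: row=9, L[9]='l', prepend. Next row=LF[9]=7
  step 12: row=7, L[7]='a', prepend. Next row=LF[7]=1
  step 13: row=1, L[1]='w', prepend. Next row=LF[1]=12
Reversed output: walruspickle$

Answer: walruspickle$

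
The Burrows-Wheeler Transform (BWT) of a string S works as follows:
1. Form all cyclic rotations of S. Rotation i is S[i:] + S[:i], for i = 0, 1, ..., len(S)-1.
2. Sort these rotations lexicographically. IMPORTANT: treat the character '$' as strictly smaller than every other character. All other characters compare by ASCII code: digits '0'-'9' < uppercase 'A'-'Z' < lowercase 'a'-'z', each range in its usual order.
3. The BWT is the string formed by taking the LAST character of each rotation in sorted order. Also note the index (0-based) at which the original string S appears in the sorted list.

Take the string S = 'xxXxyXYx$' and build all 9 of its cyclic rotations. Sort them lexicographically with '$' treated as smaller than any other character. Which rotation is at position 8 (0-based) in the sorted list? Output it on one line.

All 9 rotations (rotation i = S[i:]+S[:i]):
  rot[0] = xxXxyXYx$
  rot[1] = xXxyXYx$x
  rot[2] = XxyXYx$xx
  rot[3] = xyXYx$xxX
  rot[4] = yXYx$xxXx
  rot[5] = XYx$xxXxy
  rot[6] = Yx$xxXxyX
  rot[7] = x$xxXxyXY
  rot[8] = $xxXxyXYx
Sorted (with $ < everything):
  sorted[0] = $xxXxyXYx
  sorted[1] = XYx$xxXxy
  sorted[2] = XxyXYx$xx
  sorted[3] = Yx$xxXxyX
  sorted[4] = x$xxXxyXY
  sorted[5] = xXxyXYx$x
  sorted[6] = xxXxyXYx$
  sorted[7] = xyXYx$xxX
  sorted[8] = yXYx$xxXx
sorted[8] = yXYx$xxXx

Answer: yXYx$xxXx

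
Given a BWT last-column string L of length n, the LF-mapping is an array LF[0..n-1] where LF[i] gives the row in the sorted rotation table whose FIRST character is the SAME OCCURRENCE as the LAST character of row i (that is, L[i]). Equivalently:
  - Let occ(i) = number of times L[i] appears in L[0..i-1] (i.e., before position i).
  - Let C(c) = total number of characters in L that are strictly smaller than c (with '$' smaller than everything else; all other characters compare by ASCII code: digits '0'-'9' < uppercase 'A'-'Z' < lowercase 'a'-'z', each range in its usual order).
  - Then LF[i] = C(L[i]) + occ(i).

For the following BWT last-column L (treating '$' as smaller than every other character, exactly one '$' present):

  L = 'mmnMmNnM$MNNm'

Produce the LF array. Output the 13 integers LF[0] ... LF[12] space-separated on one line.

Answer: 7 8 11 1 9 4 12 2 0 3 5 6 10

Derivation:
Char counts: '$':1, 'M':3, 'N':3, 'm':4, 'n':2
C (first-col start): C('$')=0, C('M')=1, C('N')=4, C('m')=7, C('n')=11
L[0]='m': occ=0, LF[0]=C('m')+0=7+0=7
L[1]='m': occ=1, LF[1]=C('m')+1=7+1=8
L[2]='n': occ=0, LF[2]=C('n')+0=11+0=11
L[3]='M': occ=0, LF[3]=C('M')+0=1+0=1
L[4]='m': occ=2, LF[4]=C('m')+2=7+2=9
L[5]='N': occ=0, LF[5]=C('N')+0=4+0=4
L[6]='n': occ=1, LF[6]=C('n')+1=11+1=12
L[7]='M': occ=1, LF[7]=C('M')+1=1+1=2
L[8]='$': occ=0, LF[8]=C('$')+0=0+0=0
L[9]='M': occ=2, LF[9]=C('M')+2=1+2=3
L[10]='N': occ=1, LF[10]=C('N')+1=4+1=5
L[11]='N': occ=2, LF[11]=C('N')+2=4+2=6
L[12]='m': occ=3, LF[12]=C('m')+3=7+3=10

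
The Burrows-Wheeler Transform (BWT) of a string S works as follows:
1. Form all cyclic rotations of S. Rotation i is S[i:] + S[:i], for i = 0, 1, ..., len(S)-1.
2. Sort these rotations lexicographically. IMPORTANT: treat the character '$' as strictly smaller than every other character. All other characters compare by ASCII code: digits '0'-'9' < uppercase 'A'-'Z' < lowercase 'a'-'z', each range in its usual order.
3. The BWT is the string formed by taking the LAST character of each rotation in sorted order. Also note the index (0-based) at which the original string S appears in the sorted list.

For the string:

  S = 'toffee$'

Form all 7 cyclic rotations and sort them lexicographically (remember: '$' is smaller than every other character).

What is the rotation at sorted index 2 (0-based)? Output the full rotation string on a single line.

Answer: ee$toff

Derivation:
All 7 rotations (rotation i = S[i:]+S[:i]):
  rot[0] = toffee$
  rot[1] = offee$t
  rot[2] = ffee$to
  rot[3] = fee$tof
  rot[4] = ee$toff
  rot[5] = e$toffe
  rot[6] = $toffee
Sorted (with $ < everything):
  sorted[0] = $toffee
  sorted[1] = e$toffe
  sorted[2] = ee$toff
  sorted[3] = fee$tof
  sorted[4] = ffee$to
  sorted[5] = offee$t
  sorted[6] = toffee$
sorted[2] = ee$toff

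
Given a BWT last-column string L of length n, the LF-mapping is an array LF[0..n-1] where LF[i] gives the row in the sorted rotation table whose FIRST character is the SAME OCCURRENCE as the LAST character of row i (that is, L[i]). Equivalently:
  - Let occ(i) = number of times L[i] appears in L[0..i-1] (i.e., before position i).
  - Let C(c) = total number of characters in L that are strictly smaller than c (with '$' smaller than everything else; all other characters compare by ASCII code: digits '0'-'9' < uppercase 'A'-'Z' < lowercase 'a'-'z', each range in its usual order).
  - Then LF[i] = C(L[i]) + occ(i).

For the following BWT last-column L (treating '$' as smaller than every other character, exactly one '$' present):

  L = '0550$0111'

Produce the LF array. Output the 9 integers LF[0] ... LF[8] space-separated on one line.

Answer: 1 7 8 2 0 3 4 5 6

Derivation:
Char counts: '$':1, '0':3, '1':3, '5':2
C (first-col start): C('$')=0, C('0')=1, C('1')=4, C('5')=7
L[0]='0': occ=0, LF[0]=C('0')+0=1+0=1
L[1]='5': occ=0, LF[1]=C('5')+0=7+0=7
L[2]='5': occ=1, LF[2]=C('5')+1=7+1=8
L[3]='0': occ=1, LF[3]=C('0')+1=1+1=2
L[4]='$': occ=0, LF[4]=C('$')+0=0+0=0
L[5]='0': occ=2, LF[5]=C('0')+2=1+2=3
L[6]='1': occ=0, LF[6]=C('1')+0=4+0=4
L[7]='1': occ=1, LF[7]=C('1')+1=4+1=5
L[8]='1': occ=2, LF[8]=C('1')+2=4+2=6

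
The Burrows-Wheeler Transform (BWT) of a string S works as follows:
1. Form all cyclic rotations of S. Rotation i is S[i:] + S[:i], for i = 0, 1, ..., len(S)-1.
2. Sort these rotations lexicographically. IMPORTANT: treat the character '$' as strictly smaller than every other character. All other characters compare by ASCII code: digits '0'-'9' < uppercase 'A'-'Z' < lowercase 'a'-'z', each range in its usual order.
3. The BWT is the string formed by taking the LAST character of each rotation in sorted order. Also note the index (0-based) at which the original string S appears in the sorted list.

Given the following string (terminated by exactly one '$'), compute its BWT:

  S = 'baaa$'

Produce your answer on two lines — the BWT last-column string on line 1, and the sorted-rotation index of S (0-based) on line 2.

All 5 rotations (rotation i = S[i:]+S[:i]):
  rot[0] = baaa$
  rot[1] = aaa$b
  rot[2] = aa$ba
  rot[3] = a$baa
  rot[4] = $baaa
Sorted (with $ < everything):
  sorted[0] = $baaa  (last char: 'a')
  sorted[1] = a$baa  (last char: 'a')
  sorted[2] = aa$ba  (last char: 'a')
  sorted[3] = aaa$b  (last char: 'b')
  sorted[4] = baaa$  (last char: '$')
Last column: aaab$
Original string S is at sorted index 4

Answer: aaab$
4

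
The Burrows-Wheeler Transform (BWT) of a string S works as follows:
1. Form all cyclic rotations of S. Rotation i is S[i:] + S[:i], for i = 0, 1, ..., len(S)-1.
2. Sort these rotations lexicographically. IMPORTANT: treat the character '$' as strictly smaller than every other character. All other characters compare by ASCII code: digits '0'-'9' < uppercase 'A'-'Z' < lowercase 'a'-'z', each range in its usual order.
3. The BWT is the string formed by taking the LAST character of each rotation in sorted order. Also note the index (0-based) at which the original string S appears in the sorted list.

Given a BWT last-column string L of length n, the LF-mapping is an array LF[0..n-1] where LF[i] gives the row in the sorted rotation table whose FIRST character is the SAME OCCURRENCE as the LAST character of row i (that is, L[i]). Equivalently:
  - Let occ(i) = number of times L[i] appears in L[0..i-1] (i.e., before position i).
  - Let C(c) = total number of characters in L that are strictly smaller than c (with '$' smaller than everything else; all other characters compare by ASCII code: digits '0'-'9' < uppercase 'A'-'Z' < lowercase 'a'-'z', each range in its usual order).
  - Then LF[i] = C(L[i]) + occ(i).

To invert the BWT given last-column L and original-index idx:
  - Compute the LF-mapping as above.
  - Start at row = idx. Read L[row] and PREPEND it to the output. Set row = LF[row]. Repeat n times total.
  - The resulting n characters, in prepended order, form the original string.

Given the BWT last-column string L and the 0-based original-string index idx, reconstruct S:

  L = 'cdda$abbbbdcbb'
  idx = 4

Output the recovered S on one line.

Answer: bbdabbdcdabbc$

Derivation:
LF mapping: 9 11 12 1 0 2 3 4 5 6 13 10 7 8
Walk LF starting at row 4, prepending L[row]:
  step 1: row=4, L[4]='$', prepend. Next row=LF[4]=0
  step 2: row=0, L[0]='c', prepend. Next row=LF[0]=9
  step 3: row=9, L[9]='b', prepend. Next row=LF[9]=6
  step 4: row=6, L[6]='b', prepend. Next row=LF[6]=3
  step 5: row=3, L[3]='a', prepend. Next row=LF[3]=1
  step 6: row=1, L[1]='d', prepend. Next row=LF[1]=11
  step 7: row=11, L[11]='c', prepend. Next row=LF[11]=10
  step 8: row=10, L[10]='d', prepend. Next row=LF[10]=13
  step 9: row=13, L[13]='b', prepend. Next row=LF[13]=8
  step 10: row=8, L[8]='b', prepend. Next row=LF[8]=5
  step 11: row=5, L[5]='a', prepend. Next row=LF[5]=2
  step 12: row=2, L[2]='d', prepend. Next row=LF[2]=12
  step 13: row=12, L[12]='b', prepend. Next row=LF[12]=7
  step 14: row=7, L[7]='b', prepend. Next row=LF[7]=4
Reversed output: bbdabbdcdabbc$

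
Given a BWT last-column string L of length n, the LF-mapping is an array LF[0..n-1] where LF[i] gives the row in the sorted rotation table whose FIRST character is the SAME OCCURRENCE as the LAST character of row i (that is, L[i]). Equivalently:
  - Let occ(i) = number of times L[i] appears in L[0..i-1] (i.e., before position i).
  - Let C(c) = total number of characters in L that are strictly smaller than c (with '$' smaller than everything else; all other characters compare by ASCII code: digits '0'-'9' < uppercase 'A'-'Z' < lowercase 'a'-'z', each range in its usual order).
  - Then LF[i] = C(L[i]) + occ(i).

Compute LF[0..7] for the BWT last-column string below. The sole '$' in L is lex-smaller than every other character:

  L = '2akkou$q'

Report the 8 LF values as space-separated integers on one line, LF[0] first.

Char counts: '$':1, '2':1, 'a':1, 'k':2, 'o':1, 'q':1, 'u':1
C (first-col start): C('$')=0, C('2')=1, C('a')=2, C('k')=3, C('o')=5, C('q')=6, C('u')=7
L[0]='2': occ=0, LF[0]=C('2')+0=1+0=1
L[1]='a': occ=0, LF[1]=C('a')+0=2+0=2
L[2]='k': occ=0, LF[2]=C('k')+0=3+0=3
L[3]='k': occ=1, LF[3]=C('k')+1=3+1=4
L[4]='o': occ=0, LF[4]=C('o')+0=5+0=5
L[5]='u': occ=0, LF[5]=C('u')+0=7+0=7
L[6]='$': occ=0, LF[6]=C('$')+0=0+0=0
L[7]='q': occ=0, LF[7]=C('q')+0=6+0=6

Answer: 1 2 3 4 5 7 0 6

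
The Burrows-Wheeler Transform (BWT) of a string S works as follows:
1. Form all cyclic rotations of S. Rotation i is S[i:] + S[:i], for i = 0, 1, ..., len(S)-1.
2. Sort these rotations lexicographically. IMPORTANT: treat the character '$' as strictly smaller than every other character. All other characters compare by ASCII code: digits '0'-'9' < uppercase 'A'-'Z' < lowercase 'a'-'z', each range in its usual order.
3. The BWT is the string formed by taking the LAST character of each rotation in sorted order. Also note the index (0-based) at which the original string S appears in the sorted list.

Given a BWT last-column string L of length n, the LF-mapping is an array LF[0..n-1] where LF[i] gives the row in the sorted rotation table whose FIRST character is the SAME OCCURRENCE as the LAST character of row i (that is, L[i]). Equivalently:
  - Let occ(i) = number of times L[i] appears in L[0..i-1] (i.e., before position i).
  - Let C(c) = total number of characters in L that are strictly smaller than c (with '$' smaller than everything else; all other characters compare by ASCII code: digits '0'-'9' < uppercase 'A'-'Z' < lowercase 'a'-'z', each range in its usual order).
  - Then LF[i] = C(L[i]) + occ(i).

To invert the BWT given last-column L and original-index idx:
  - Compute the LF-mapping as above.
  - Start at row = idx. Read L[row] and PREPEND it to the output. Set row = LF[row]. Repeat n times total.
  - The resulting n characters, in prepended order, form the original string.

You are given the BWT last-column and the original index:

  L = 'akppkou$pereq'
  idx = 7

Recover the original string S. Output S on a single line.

Answer: pepperquokka$

Derivation:
LF mapping: 1 4 7 8 5 6 12 0 9 2 11 3 10
Walk LF starting at row 7, prepending L[row]:
  step 1: row=7, L[7]='$', prepend. Next row=LF[7]=0
  step 2: row=0, L[0]='a', prepend. Next row=LF[0]=1
  step 3: row=1, L[1]='k', prepend. Next row=LF[1]=4
  step 4: row=4, L[4]='k', prepend. Next row=LF[4]=5
  step 5: row=5, L[5]='o', prepend. Next row=LF[5]=6
  step 6: row=6, L[6]='u', prepend. Next row=LF[6]=12
  step 7: row=12, L[12]='q', prepend. Next row=LF[12]=10
  step 8: row=10, L[10]='r', prepend. Next row=LF[10]=11
  step 9: row=11, L[11]='e', prepend. Next row=LF[11]=3
  step 10: row=3, L[3]='p', prepend. Next row=LF[3]=8
  step 11: row=8, L[8]='p', prepend. Next row=LF[8]=9
  step 12: row=9, L[9]='e', prepend. Next row=LF[9]=2
  step 13: row=2, L[2]='p', prepend. Next row=LF[2]=7
Reversed output: pepperquokka$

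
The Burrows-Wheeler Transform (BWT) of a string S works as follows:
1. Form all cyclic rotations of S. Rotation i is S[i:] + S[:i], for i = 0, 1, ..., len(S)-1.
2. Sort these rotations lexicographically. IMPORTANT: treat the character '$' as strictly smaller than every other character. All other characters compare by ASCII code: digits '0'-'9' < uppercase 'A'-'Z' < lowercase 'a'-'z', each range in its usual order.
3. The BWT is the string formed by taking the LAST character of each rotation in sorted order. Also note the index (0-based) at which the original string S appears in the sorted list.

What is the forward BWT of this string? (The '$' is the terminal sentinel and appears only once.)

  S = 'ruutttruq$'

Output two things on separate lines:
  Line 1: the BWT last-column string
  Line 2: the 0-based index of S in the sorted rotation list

Answer: qut$tturur
3

Derivation:
All 10 rotations (rotation i = S[i:]+S[:i]):
  rot[0] = ruutttruq$
  rot[1] = uutttruq$r
  rot[2] = utttruq$ru
  rot[3] = tttruq$ruu
  rot[4] = ttruq$ruut
  rot[5] = truq$ruutt
  rot[6] = ruq$ruuttt
  rot[7] = uq$ruutttr
  rot[8] = q$ruutttru
  rot[9] = $ruutttruq
Sorted (with $ < everything):
  sorted[0] = $ruutttruq  (last char: 'q')
  sorted[1] = q$ruutttru  (last char: 'u')
  sorted[2] = ruq$ruuttt  (last char: 't')
  sorted[3] = ruutttruq$  (last char: '$')
  sorted[4] = truq$ruutt  (last char: 't')
  sorted[5] = ttruq$ruut  (last char: 't')
  sorted[6] = tttruq$ruu  (last char: 'u')
  sorted[7] = uq$ruutttr  (last char: 'r')
  sorted[8] = utttruq$ru  (last char: 'u')
  sorted[9] = uutttruq$r  (last char: 'r')
Last column: qut$tturur
Original string S is at sorted index 3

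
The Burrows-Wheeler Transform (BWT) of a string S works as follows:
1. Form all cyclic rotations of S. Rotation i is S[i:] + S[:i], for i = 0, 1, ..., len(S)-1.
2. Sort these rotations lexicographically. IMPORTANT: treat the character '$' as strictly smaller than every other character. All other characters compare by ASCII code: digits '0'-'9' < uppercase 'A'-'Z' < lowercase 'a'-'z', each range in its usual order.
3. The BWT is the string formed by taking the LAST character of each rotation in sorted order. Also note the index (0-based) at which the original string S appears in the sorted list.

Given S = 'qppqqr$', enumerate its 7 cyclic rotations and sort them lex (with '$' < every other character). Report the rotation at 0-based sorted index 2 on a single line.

Answer: pqqr$qp

Derivation:
All 7 rotations (rotation i = S[i:]+S[:i]):
  rot[0] = qppqqr$
  rot[1] = ppqqr$q
  rot[2] = pqqr$qp
  rot[3] = qqr$qpp
  rot[4] = qr$qppq
  rot[5] = r$qppqq
  rot[6] = $qppqqr
Sorted (with $ < everything):
  sorted[0] = $qppqqr
  sorted[1] = ppqqr$q
  sorted[2] = pqqr$qp
  sorted[3] = qppqqr$
  sorted[4] = qqr$qpp
  sorted[5] = qr$qppq
  sorted[6] = r$qppqq
sorted[2] = pqqr$qp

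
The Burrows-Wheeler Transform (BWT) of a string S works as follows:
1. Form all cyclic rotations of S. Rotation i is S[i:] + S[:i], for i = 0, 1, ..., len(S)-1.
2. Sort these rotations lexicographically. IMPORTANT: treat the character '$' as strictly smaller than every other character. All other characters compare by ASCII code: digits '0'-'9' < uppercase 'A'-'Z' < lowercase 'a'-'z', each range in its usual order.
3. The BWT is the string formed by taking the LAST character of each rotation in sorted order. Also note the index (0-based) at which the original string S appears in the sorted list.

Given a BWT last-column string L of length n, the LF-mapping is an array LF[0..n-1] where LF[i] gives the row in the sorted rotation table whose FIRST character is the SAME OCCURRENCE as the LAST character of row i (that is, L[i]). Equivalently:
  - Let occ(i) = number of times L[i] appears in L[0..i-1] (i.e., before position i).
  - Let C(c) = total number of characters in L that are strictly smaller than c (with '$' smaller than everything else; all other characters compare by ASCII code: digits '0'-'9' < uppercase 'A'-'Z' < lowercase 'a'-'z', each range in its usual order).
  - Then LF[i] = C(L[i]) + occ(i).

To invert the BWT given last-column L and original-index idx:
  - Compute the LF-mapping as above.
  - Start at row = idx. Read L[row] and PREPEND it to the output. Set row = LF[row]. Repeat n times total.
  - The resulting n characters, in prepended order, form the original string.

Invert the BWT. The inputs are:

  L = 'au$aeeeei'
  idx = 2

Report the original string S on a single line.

Answer: aeeeeiua$

Derivation:
LF mapping: 1 8 0 2 3 4 5 6 7
Walk LF starting at row 2, prepending L[row]:
  step 1: row=2, L[2]='$', prepend. Next row=LF[2]=0
  step 2: row=0, L[0]='a', prepend. Next row=LF[0]=1
  step 3: row=1, L[1]='u', prepend. Next row=LF[1]=8
  step 4: row=8, L[8]='i', prepend. Next row=LF[8]=7
  step 5: row=7, L[7]='e', prepend. Next row=LF[7]=6
  step 6: row=6, L[6]='e', prepend. Next row=LF[6]=5
  step 7: row=5, L[5]='e', prepend. Next row=LF[5]=4
  step 8: row=4, L[4]='e', prepend. Next row=LF[4]=3
  step 9: row=3, L[3]='a', prepend. Next row=LF[3]=2
Reversed output: aeeeeiua$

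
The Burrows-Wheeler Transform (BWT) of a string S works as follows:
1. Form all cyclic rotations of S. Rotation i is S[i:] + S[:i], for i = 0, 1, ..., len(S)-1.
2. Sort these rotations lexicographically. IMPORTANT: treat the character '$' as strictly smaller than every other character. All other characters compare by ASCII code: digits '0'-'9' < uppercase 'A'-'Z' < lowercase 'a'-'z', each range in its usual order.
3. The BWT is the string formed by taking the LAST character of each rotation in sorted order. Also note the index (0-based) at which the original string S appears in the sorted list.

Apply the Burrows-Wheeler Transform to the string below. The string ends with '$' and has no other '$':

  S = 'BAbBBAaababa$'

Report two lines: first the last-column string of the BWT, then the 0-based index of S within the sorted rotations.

All 13 rotations (rotation i = S[i:]+S[:i]):
  rot[0] = BAbBBAaababa$
  rot[1] = AbBBAaababa$B
  rot[2] = bBBAaababa$BA
  rot[3] = BBAaababa$BAb
  rot[4] = BAaababa$BAbB
  rot[5] = Aaababa$BAbBB
  rot[6] = aababa$BAbBBA
  rot[7] = ababa$BAbBBAa
  rot[8] = baba$BAbBBAaa
  rot[9] = aba$BAbBBAaab
  rot[10] = ba$BAbBBAaaba
  rot[11] = a$BAbBBAaabab
  rot[12] = $BAbBBAaababa
Sorted (with $ < everything):
  sorted[0] = $BAbBBAaababa  (last char: 'a')
  sorted[1] = Aaababa$BAbBB  (last char: 'B')
  sorted[2] = AbBBAaababa$B  (last char: 'B')
  sorted[3] = BAaababa$BAbB  (last char: 'B')
  sorted[4] = BAbBBAaababa$  (last char: '$')
  sorted[5] = BBAaababa$BAb  (last char: 'b')
  sorted[6] = a$BAbBBAaabab  (last char: 'b')
  sorted[7] = aababa$BAbBBA  (last char: 'A')
  sorted[8] = aba$BAbBBAaab  (last char: 'b')
  sorted[9] = ababa$BAbBBAa  (last char: 'a')
  sorted[10] = bBBAaababa$BA  (last char: 'A')
  sorted[11] = ba$BAbBBAaaba  (last char: 'a')
  sorted[12] = baba$BAbBBAaa  (last char: 'a')
Last column: aBBB$bbAbaAaa
Original string S is at sorted index 4

Answer: aBBB$bbAbaAaa
4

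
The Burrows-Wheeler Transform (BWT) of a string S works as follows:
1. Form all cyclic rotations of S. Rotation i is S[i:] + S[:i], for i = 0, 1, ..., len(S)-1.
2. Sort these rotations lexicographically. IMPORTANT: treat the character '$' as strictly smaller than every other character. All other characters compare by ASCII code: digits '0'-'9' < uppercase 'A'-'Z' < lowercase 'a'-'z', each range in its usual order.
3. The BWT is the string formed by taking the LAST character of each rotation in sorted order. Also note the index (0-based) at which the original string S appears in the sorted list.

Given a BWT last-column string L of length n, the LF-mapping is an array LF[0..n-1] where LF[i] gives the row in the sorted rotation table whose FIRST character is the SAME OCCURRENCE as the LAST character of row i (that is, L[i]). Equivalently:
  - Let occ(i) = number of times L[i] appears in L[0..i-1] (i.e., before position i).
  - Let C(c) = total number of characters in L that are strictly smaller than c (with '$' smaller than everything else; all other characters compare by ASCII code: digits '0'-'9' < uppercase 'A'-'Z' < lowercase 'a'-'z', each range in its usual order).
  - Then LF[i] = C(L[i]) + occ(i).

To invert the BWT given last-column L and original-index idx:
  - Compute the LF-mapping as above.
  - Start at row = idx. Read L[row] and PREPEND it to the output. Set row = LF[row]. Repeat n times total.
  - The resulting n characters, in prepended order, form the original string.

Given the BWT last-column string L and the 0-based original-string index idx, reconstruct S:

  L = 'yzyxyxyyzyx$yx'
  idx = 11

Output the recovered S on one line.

Answer: yzxxyyyxzyyxy$

Derivation:
LF mapping: 5 12 6 1 7 2 8 9 13 10 3 0 11 4
Walk LF starting at row 11, prepending L[row]:
  step 1: row=11, L[11]='$', prepend. Next row=LF[11]=0
  step 2: row=0, L[0]='y', prepend. Next row=LF[0]=5
  step 3: row=5, L[5]='x', prepend. Next row=LF[5]=2
  step 4: row=2, L[2]='y', prepend. Next row=LF[2]=6
  step 5: row=6, L[6]='y', prepend. Next row=LF[6]=8
  step 6: row=8, L[8]='z', prepend. Next row=LF[8]=13
  step 7: row=13, L[13]='x', prepend. Next row=LF[13]=4
  step 8: row=4, L[4]='y', prepend. Next row=LF[4]=7
  step 9: row=7, L[7]='y', prepend. Next row=LF[7]=9
  step 10: row=9, L[9]='y', prepend. Next row=LF[9]=10
  step 11: row=10, L[10]='x', prepend. Next row=LF[10]=3
  step 12: row=3, L[3]='x', prepend. Next row=LF[3]=1
  step 13: row=1, L[1]='z', prepend. Next row=LF[1]=12
  step 14: row=12, L[12]='y', prepend. Next row=LF[12]=11
Reversed output: yzxxyyyxzyyxy$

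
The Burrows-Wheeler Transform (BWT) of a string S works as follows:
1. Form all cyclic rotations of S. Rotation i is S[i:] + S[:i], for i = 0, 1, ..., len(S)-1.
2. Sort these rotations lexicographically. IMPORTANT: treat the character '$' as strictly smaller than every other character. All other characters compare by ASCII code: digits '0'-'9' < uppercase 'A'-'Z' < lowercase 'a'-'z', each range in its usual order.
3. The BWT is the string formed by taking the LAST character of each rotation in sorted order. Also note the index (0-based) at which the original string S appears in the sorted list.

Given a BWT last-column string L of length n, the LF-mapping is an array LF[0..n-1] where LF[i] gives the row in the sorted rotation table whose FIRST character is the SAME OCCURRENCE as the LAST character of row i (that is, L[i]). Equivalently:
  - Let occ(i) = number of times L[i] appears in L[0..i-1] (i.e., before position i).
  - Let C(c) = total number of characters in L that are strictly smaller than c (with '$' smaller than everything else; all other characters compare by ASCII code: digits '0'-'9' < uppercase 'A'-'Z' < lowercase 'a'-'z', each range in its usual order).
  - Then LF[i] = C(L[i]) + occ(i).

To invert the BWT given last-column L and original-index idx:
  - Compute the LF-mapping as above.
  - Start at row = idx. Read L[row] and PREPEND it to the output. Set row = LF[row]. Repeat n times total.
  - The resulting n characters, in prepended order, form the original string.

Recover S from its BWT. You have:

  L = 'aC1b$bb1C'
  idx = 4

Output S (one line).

LF mapping: 5 3 1 6 0 7 8 2 4
Walk LF starting at row 4, prepending L[row]:
  step 1: row=4, L[4]='$', prepend. Next row=LF[4]=0
  step 2: row=0, L[0]='a', prepend. Next row=LF[0]=5
  step 3: row=5, L[5]='b', prepend. Next row=LF[5]=7
  step 4: row=7, L[7]='1', prepend. Next row=LF[7]=2
  step 5: row=2, L[2]='1', prepend. Next row=LF[2]=1
  step 6: row=1, L[1]='C', prepend. Next row=LF[1]=3
  step 7: row=3, L[3]='b', prepend. Next row=LF[3]=6
  step 8: row=6, L[6]='b', prepend. Next row=LF[6]=8
  step 9: row=8, L[8]='C', prepend. Next row=LF[8]=4
Reversed output: CbbC11ba$

Answer: CbbC11ba$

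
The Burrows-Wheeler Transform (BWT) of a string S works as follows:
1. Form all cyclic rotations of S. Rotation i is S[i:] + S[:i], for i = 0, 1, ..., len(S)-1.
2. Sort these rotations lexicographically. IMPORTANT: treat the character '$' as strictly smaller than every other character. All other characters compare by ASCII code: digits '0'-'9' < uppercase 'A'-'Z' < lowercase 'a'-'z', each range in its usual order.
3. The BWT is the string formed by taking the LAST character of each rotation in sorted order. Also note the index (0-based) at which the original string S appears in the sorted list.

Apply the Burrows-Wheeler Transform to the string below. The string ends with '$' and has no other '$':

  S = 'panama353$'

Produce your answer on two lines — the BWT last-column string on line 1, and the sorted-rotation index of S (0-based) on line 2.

Answer: 35a3mnpaa$
9

Derivation:
All 10 rotations (rotation i = S[i:]+S[:i]):
  rot[0] = panama353$
  rot[1] = anama353$p
  rot[2] = nama353$pa
  rot[3] = ama353$pan
  rot[4] = ma353$pana
  rot[5] = a353$panam
  rot[6] = 353$panama
  rot[7] = 53$panama3
  rot[8] = 3$panama35
  rot[9] = $panama353
Sorted (with $ < everything):
  sorted[0] = $panama353  (last char: '3')
  sorted[1] = 3$panama35  (last char: '5')
  sorted[2] = 353$panama  (last char: 'a')
  sorted[3] = 53$panama3  (last char: '3')
  sorted[4] = a353$panam  (last char: 'm')
  sorted[5] = ama353$pan  (last char: 'n')
  sorted[6] = anama353$p  (last char: 'p')
  sorted[7] = ma353$pana  (last char: 'a')
  sorted[8] = nama353$pa  (last char: 'a')
  sorted[9] = panama353$  (last char: '$')
Last column: 35a3mnpaa$
Original string S is at sorted index 9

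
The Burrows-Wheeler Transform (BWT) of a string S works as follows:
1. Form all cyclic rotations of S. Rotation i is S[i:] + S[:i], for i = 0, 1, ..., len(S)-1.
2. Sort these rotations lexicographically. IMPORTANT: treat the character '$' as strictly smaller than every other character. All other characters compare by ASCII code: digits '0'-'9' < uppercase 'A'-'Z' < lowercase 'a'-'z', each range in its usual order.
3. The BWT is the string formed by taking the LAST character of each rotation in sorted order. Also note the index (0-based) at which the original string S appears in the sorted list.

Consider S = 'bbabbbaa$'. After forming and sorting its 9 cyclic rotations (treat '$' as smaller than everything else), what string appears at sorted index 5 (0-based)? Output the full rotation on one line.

All 9 rotations (rotation i = S[i:]+S[:i]):
  rot[0] = bbabbbaa$
  rot[1] = babbbaa$b
  rot[2] = abbbaa$bb
  rot[3] = bbbaa$bba
  rot[4] = bbaa$bbab
  rot[5] = baa$bbabb
  rot[6] = aa$bbabbb
  rot[7] = a$bbabbba
  rot[8] = $bbabbbaa
Sorted (with $ < everything):
  sorted[0] = $bbabbbaa
  sorted[1] = a$bbabbba
  sorted[2] = aa$bbabbb
  sorted[3] = abbbaa$bb
  sorted[4] = baa$bbabb
  sorted[5] = babbbaa$b
  sorted[6] = bbaa$bbab
  sorted[7] = bbabbbaa$
  sorted[8] = bbbaa$bba
sorted[5] = babbbaa$b

Answer: babbbaa$b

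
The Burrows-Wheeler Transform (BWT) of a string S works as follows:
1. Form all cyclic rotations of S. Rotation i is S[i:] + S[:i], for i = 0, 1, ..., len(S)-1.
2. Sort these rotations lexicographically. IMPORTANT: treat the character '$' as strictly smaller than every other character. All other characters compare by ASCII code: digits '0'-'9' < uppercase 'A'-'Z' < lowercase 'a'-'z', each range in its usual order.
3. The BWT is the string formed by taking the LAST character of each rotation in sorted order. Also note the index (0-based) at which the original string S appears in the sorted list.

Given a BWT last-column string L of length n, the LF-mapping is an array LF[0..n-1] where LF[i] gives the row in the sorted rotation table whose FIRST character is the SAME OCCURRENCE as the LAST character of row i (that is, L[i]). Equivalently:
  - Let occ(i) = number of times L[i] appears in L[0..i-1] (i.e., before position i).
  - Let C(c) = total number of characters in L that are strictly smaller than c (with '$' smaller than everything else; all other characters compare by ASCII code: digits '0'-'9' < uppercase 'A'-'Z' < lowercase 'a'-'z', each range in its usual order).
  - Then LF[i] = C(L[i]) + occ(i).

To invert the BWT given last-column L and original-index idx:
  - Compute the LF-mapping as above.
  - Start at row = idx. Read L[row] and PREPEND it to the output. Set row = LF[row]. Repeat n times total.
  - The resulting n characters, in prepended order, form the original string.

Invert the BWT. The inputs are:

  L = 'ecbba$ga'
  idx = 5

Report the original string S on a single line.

LF mapping: 6 5 3 4 1 0 7 2
Walk LF starting at row 5, prepending L[row]:
  step 1: row=5, L[5]='$', prepend. Next row=LF[5]=0
  step 2: row=0, L[0]='e', prepend. Next row=LF[0]=6
  step 3: row=6, L[6]='g', prepend. Next row=LF[6]=7
  step 4: row=7, L[7]='a', prepend. Next row=LF[7]=2
  step 5: row=2, L[2]='b', prepend. Next row=LF[2]=3
  step 6: row=3, L[3]='b', prepend. Next row=LF[3]=4
  step 7: row=4, L[4]='a', prepend. Next row=LF[4]=1
  step 8: row=1, L[1]='c', prepend. Next row=LF[1]=5
Reversed output: cabbage$

Answer: cabbage$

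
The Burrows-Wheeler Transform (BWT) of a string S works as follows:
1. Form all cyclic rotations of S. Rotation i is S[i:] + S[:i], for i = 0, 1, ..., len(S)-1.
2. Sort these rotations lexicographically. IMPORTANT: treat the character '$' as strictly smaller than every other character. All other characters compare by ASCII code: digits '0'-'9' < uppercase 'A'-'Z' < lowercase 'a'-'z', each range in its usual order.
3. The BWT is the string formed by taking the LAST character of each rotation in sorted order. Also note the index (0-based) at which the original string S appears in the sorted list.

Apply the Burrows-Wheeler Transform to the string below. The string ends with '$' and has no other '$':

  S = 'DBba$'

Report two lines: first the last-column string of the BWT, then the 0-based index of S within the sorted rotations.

Answer: aD$bB
2

Derivation:
All 5 rotations (rotation i = S[i:]+S[:i]):
  rot[0] = DBba$
  rot[1] = Bba$D
  rot[2] = ba$DB
  rot[3] = a$DBb
  rot[4] = $DBba
Sorted (with $ < everything):
  sorted[0] = $DBba  (last char: 'a')
  sorted[1] = Bba$D  (last char: 'D')
  sorted[2] = DBba$  (last char: '$')
  sorted[3] = a$DBb  (last char: 'b')
  sorted[4] = ba$DB  (last char: 'B')
Last column: aD$bB
Original string S is at sorted index 2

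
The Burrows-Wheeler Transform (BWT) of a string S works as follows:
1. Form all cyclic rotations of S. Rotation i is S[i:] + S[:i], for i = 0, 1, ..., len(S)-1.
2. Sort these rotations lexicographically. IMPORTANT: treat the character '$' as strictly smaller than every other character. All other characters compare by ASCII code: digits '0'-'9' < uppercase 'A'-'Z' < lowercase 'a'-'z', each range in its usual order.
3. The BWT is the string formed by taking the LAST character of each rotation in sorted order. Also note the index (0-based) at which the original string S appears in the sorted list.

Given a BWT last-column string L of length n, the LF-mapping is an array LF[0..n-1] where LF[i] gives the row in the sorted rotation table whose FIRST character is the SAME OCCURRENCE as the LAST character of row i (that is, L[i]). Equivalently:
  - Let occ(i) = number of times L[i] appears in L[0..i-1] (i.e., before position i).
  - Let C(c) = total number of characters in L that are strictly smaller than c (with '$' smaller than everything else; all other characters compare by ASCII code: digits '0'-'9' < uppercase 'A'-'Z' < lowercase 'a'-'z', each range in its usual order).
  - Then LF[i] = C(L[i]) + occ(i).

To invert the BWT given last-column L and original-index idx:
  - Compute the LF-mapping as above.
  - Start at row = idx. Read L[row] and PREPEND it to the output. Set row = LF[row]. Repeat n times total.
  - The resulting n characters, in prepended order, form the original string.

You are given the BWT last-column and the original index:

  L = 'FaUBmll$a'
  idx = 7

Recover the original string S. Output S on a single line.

LF mapping: 2 4 3 1 8 6 7 0 5
Walk LF starting at row 7, prepending L[row]:
  step 1: row=7, L[7]='$', prepend. Next row=LF[7]=0
  step 2: row=0, L[0]='F', prepend. Next row=LF[0]=2
  step 3: row=2, L[2]='U', prepend. Next row=LF[2]=3
  step 4: row=3, L[3]='B', prepend. Next row=LF[3]=1
  step 5: row=1, L[1]='a', prepend. Next row=LF[1]=4
  step 6: row=4, L[4]='m', prepend. Next row=LF[4]=8
  step 7: row=8, L[8]='a', prepend. Next row=LF[8]=5
  step 8: row=5, L[5]='l', prepend. Next row=LF[5]=6
  step 9: row=6, L[6]='l', prepend. Next row=LF[6]=7
Reversed output: llamaBUF$

Answer: llamaBUF$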